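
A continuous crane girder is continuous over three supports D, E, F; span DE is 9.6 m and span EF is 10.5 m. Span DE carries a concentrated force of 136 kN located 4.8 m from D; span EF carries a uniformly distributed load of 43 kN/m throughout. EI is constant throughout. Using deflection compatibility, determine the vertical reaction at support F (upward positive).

R_F = 185.1 kN

Release continuity at E by inserting a hinge; the redundant is the internal moment M_E. The primary structure is two simply-supported spans DE and EF.
End slopes at the hinge E, treating each span as simply supported:
  span DE: point load 136 at a = 4.8: Pab(L + a)/(6LEI) = 783.4/EI
  span EF: UDL 43: wL³/(24EI) = 2074/EI
  relative rotation θ_0 = (783.4 + 2074)/EI = 2857/EI
A unit hogging moment at E produces rotation L₁/(3EI) + L₂/(3EI) = 6.7/EI.
Compatibility: M_E·(L₁+L₂)/(3EI) = θ_0, giving M_E = 426.5 kN·m (hogging).
Span EF, ΣM about F: R_E^{EF}·10.5 = 2370 + 426.5, so R_E^{EF} = 266.4 kN and R_F = 451.5 − 266.4 = 185.1 kN.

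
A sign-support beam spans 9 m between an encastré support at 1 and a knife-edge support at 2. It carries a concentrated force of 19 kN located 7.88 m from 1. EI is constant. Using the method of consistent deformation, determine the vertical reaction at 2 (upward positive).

R_2 = 15.47 kN

Release the roller at 2. Primary structure: cantilever fixed at 1.
Free-end deflection of the primary structure under the applied loading (downward +):
  point load 19 at a = 7.88: Pa²(3L − a)/(6EI) = 3760/EI
Tip deflection under a unit load at 2: L³/(3EI) = 243/EI.
Compatibility at 2: δ_0 − R_2·δ_{22} = 0, so R_2 = 3760/243 = 15.47 kN.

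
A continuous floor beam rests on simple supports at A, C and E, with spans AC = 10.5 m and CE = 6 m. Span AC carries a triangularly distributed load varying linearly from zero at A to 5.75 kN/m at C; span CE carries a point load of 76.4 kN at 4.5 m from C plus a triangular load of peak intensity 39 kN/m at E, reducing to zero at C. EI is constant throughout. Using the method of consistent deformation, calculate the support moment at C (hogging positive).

M_C = 76.21 kN·m

Insert a hinge at C; M_C is the redundant, and each span becomes simply supported.
Rotations at C on the released spans (each span's end-slope, ×1/EI):
  span AC: triangular load, peak 5.75: w₀L³/(45EI) = 147.9/EI
  span CE: point load 76.4 at a = 4.5: Pab(L + b)/(6LEI) = 107.4/EI
  span CE: triangular load, peak 39: 7w₀L³/(360EI) = 163.8/EI
  relative rotation θ_0 = (147.9 + 271.2)/EI = 419.2/EI
A unit hogging moment at C produces rotation L₁/(3EI) + L₂/(3EI) = 5.5/EI.
Slope continuity at C: θ_0 = M_C·5.5/EI, so M_C = 419.2/5.5 = 76.21 kN·m (hogging).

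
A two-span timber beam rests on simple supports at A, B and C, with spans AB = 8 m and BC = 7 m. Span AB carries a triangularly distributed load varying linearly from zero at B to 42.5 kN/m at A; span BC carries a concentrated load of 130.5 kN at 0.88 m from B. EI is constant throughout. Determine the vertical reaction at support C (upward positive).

Insert a hinge at B; M_B is the redundant, and each span becomes simply supported.
Rotations at B on the released spans (each span's end-slope, ×1/EI):
  span AB: triangular load, peak 42.5: 7w₀L³/(360EI) = 423.1/EI
  span BC: point load 130.5 at a = 0.88: Pab(L + b)/(6LEI) = 219.5/EI
  relative rotation θ_0 = (423.1 + 219.5)/EI = 642.7/EI
A unit hogging moment at B produces rotation L₁/(3EI) + L₂/(3EI) = 5/EI.
Compatibility: M_B·(L₁+L₂)/(3EI) = θ_0, giving M_B = 128.5 kN·m (hogging).
Span BC, ΣM about C: R_B^{BC}·7 = 798.7 + 128.5, so R_B^{BC} = 132.5 kN and R_C = 130.5 − 132.5 = -1.956 kN.

R_C = -1.956 kN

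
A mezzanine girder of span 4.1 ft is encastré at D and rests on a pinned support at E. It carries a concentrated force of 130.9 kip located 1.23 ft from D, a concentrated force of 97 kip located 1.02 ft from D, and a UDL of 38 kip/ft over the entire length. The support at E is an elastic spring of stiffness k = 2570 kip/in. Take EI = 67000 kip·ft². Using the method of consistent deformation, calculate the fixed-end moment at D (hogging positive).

M_D = 270 kip·ft

Take the reaction at E as the redundant and release it; the primary structure is a cantilever fixed at D.
Deflection at E on the released cantilever, summing each load's contribution:
  point load 130.9 at a = 1.23: Pa²(3L − a)/(6EI) = 365.4/EI
  point load 97 at a = 1.02: Pa²(3L − a)/(6EI) = 189.7/EI
  UDL 38: wL⁴/(8EI) = 1342/EI
  δ_0 = 1897/EI
Flexibility coefficient — unit upward force at E: δ_{EE} = L³/(3EI) = 22.97/EI.
With EI = 67000 kip·ft²: δ_0 = 0.028319 ft and δ_{EE} = 0.000343 ft/kip.
Compatibility — the spring shortens by R_E/k under the reaction it provides: δ_0 − R_E·δ_{EE} = R_E/k. With 1/k = 1/(2570×12) ft/kip = 0.000032 ft/kip, R_E = δ_0 / (δ_{EE} + 1/k) = 0.028319 / (0.000343 + 0.000032) = 75.45 kip.
Moment equilibrium about D: M_D = Σ(load moments about D) − R_E·L = 579.3 − 75.45×4.1 = 270 kip·ft.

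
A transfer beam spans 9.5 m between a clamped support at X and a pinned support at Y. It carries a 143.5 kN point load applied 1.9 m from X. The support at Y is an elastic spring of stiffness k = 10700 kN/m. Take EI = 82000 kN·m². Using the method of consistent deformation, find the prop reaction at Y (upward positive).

Choose R_Y as the redundant. The primary structure is the cantilever fixed at X.
Free-end deflection of the primary structure under the applied loading (downward +):
  point load 143.5 at a = 1.9: Pa²(3L − a)/(6EI) = 2297/EI
Flexibility coefficient — unit upward force at Y: δ_{YY} = L³/(3EI) = 285.8/EI.
With EI = 82000 kN·m²: δ_0 = 0.028008 m and δ_{YY} = 0.003485 m/kN.
Compatibility — the spring shortens by R_Y/k under the reaction it provides: δ_0 − R_Y·δ_{YY} = R_Y/k. With 1/k = 0.000093 m/kN, R_Y = δ_0 / (δ_{YY} + 1/k) = 0.028008 / (0.003485 + 0.000093) = 7.826 kN.

R_Y = 7.826 kN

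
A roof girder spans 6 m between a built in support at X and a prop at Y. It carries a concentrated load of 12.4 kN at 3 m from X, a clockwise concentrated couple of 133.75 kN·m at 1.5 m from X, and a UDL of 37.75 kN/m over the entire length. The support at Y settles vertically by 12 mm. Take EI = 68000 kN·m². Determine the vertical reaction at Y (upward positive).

Remove the prop at Y; the released (primary) structure is a cantilever built in at X.
Primary-structure tip deflection at Y by superposition:
  point load 12.4 at a = 3: Pa²(3L − a)/(6EI) = 279/EI
  clockwise couple 133.75 at a = 1.5: M₀a(2L − a)/(2EI) = 1053/EI
  UDL 37.75: wL⁴/(8EI) = 6116/EI
  δ_0 = 7448/EI
Flexibility coefficient — unit upward force at Y: δ_{YY} = L³/(3EI) = 72/EI.
With EI = 68000 kN·m²: δ_0 = 0.10953 m and δ_{YY} = 0.001059 m/kN.
Compatibility — the beam at Y must follow the support down by 0.012 m: δ_0 − R_Y·δ_{YY} = 0.012, so R_Y = (0.10953 − 0.012)/0.001059 = 92.11 kN.

R_Y = 92.11 kN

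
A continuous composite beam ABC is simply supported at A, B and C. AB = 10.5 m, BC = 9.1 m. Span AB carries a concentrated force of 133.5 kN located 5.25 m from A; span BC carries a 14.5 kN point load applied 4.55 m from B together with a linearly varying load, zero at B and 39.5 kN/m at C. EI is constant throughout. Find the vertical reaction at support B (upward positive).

Insert a hinge at B; M_B is the redundant, and each span becomes simply supported.
Discontinuity in slope at B on the released structure — sum the simple-span end rotations:
  span AB: point load 133.5 at a = 5.25: Pab(L + a)/(6LEI) = 919.9/EI
  span BC: point load 14.5 at a = 4.55: Pab(L + b)/(6LEI) = 75.05/EI
  span BC: triangular load, peak 39.5: 7w₀L³/(360EI) = 578.8/EI
  relative rotation θ_0 = (919.9 + 653.8)/EI = 1574/EI
A unit hogging moment at B produces rotation L₁/(3EI) + L₂/(3EI) = 6.533/EI.
Slope continuity at B: θ_0 = M_B·6.533/EI, so M_B = 1574/6.533 = 240.9 kN·m (hogging).
Span AB, ΣM about A with M_B applied at B: R_B^{AB}·10.5 = 700.9 + 240.9, so R_B^{AB} = 89.69 kN and R_A = 133.5 − 89.69 = 43.81 kN.
Span BC, ΣM about C: R_B^{BC}·9.1 = 611.1 + 240.9, so R_B^{BC} = 93.63 kN and R_C = 194.2 − 93.63 = 100.6 kN.
R_B = 89.69 + 93.63 = 183.3 kN.

R_B = 183.3 kN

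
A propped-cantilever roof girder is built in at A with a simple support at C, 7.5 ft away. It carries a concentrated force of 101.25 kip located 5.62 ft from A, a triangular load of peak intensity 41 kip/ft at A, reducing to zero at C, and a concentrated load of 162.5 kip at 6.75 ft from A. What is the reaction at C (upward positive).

R_C = 232.9 kip

Release the roller at C. Primary structure: cantilever fixed at A.
Free-end deflection of the primary structure under the applied loading (downward +):
  point load 101.25 at a = 5.62: Pa²(3L − a)/(6EI) = 8997/EI
  triangular load, peak 41 at the fixed end: w₀L⁴/(30EI) = 4324/EI
  point load 162.5 at a = 6.75: Pa²(3L − a)/(6EI) = 19435/EI
  δ_0 = 32756/EI
Flexibility coefficient — unit upward force at C: δ_{CC} = L³/(3EI) = 140.6/EI.
Compatibility at C: δ_0 − R_C·δ_{CC} = 0, so R_C = 32756/140.6 = 232.9 kip.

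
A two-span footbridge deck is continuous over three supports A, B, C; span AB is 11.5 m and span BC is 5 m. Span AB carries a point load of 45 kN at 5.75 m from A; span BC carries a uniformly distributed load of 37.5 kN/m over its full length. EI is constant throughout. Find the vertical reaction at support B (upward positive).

Insert a hinge at B; M_B is the redundant, and each span becomes simply supported.
End slopes at the hinge B, treating each span as simply supported:
  span AB: point load 45 at a = 5.75: Pab(L + a)/(6LEI) = 372/EI
  span BC: UDL 37.5: wL³/(24EI) = 195.3/EI
  relative rotation θ_0 = (372 + 195.3)/EI = 567.3/EI
A unit hogging moment at B produces rotation L₁/(3EI) + L₂/(3EI) = 5.5/EI.
Slope continuity at B: θ_0 = M_B·5.5/EI, so M_B = 567.3/5.5 = 103.1 kN·m (hogging).
Span AB, ΣM about A with M_B applied at B: R_B^{AB}·11.5 = 258.8 + 103.1, so R_B^{AB} = 31.47 kN and R_A = 45 − 31.47 = 13.53 kN.
Span BC, ΣM about C: R_B^{BC}·5 = 468.8 + 103.1, so R_B^{BC} = 114.4 kN and R_C = 187.5 − 114.4 = 73.12 kN.
R_B = 31.47 + 114.4 = 145.8 kN.

R_B = 145.8 kN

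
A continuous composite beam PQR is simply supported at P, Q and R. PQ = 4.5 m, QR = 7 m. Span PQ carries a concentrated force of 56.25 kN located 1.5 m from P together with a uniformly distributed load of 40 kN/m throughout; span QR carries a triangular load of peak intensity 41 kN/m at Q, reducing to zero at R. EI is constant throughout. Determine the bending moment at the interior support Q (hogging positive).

M_Q = 135.8 kN·m

Take M_Q as the redundant. Released structure: two simple spans PQ and QR with a hinge at Q.
End slopes at the hinge Q, treating each span as simply supported:
  span PQ: point load 56.25 at a = 1.5: Pab(L + a)/(6LEI) = 56.25/EI
  span PQ: UDL 40: wL³/(24EI) = 151.9/EI
  span QR: triangular load, peak 41: w₀L³/(45EI) = 312.5/EI
  relative rotation θ_0 = (208.1 + 312.5)/EI = 520.6/EI
A unit hogging moment at Q produces rotation L₁/(3EI) + L₂/(3EI) = 3.833/EI.
Compatibility: M_Q·(L₁+L₂)/(3EI) = θ_0, giving M_Q = 135.8 kN·m (hogging).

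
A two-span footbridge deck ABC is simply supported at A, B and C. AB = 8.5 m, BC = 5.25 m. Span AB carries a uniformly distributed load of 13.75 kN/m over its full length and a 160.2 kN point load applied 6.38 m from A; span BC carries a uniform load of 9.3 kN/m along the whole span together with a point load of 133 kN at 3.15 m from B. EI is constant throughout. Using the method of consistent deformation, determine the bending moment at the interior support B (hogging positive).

Insert a hinge at B; M_B is the redundant, and each span becomes simply supported.
End slopes at the hinge B, treating each span as simply supported:
  span AB: UDL 13.75: wL³/(24EI) = 351.8/EI
  span AB: point load 160.2 at a = 6.38: Pab(L + a)/(6LEI) = 632.2/EI
  span BC: UDL 9.3: wL³/(24EI) = 56.07/EI
  span BC: point load 133 at a = 3.15: Pab(L + b)/(6LEI) = 205.3/EI
  relative rotation θ_0 = (984 + 261.4)/EI = 1245/EI
A unit hogging moment at B produces rotation L₁/(3EI) + L₂/(3EI) = 4.583/EI.
Compatibility: M_B·(L₁+L₂)/(3EI) = θ_0, giving M_B = 271.7 kN·m (hogging).

M_B = 271.7 kN·m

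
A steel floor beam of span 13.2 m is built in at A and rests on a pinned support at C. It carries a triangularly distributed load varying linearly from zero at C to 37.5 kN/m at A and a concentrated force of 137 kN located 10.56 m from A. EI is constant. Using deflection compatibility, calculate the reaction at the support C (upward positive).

Choose R_C as the redundant. The primary structure is the cantilever fixed at A.
Primary-structure tip deflection at C by superposition:
  triangular load, peak 37.5 at the fixed end: w₀L⁴/(30EI) = 37949/EI
  point load 137 at a = 10.56: Pa²(3L − a)/(6EI) = 73942/EI
  δ_0 = 111892/EI
Flexibility coefficient — unit upward force at C: δ_{CC} = L³/(3EI) = 766.7/EI.
The prop prevents deflection at C: R_C = δ_0/δ_{CC} = 111892/766.7 = 145.9 kN.

R_C = 145.9 kN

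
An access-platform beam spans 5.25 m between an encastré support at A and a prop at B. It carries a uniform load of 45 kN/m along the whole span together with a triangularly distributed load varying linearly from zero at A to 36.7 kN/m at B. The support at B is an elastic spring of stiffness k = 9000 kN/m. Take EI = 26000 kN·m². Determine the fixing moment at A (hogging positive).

M_A = 256 kN·m

Remove the prop at B; the released (primary) structure is a cantilever built in at A.
Primary-structure tip deflection at B by superposition:
  UDL 45: wL⁴/(8EI) = 4273/EI
  triangular load, peak 36.7 at the free end: 11w₀L⁴/(120EI) = 2556/EI
  δ_0 = 6829/EI
Tip deflection under a unit load at B: L³/(3EI) = 48.23/EI.
With EI = 26000 kN·m²: δ_0 = 0.26265 m and δ_{BB} = 0.001855 m/kN.
Compatibility — the spring shortens by R_B/k under the reaction it provides: δ_0 − R_B·δ_{BB} = R_B/k. With 1/k = 0.000111 m/kN, R_B = δ_0 / (δ_{BB} + 1/k) = 0.26265 / (0.001855 + 0.000111) = 133.6 kN.
Moment equilibrium about A: M_A = Σ(load moments about A) − R_B·L = 957.3 − 133.6×5.25 = 256 kN·m.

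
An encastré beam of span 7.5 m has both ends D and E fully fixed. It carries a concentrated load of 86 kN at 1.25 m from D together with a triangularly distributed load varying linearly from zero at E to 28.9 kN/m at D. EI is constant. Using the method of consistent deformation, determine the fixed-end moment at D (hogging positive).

M_D = 155.9 kN·m

Release both end moments; the primary structure is a simply-supported span DE with redundants M_D and M_E.
End rotations of the released simple span under the applied load (×1/EI):
  at D: point load 86 at a = 1.25: Pab(L + b)/(6LEI) = 205.3/EI
  at E: point load 86 at a = 1.25: Pab(L + a)/(6LEI) = 130.6/EI
  at D: triangular load, peak 28.9: w₀L³/(45EI) = 270.9/EI
  at E: triangular load, peak 28.9: 7w₀L³/(360EI) = 237.1/EI
  θ_D0 = 476.2/EI,  θ_E0 = 367.7/EI
Flexibility coefficients: a unit moment at one end gives L/(3EI) there and L/(6EI) at the far end, so f₁₁ = f₂₂ = 2.5/EI and f₁₂ = f₂₁ = 1.25/EI.
Compatibility — zero rotation at each built-in end:
  2.5 M_D + 1.25 M_E = 476.2
  1.25 M_D + 2.5 M_E = 367.7
Solving the pair gives M_D = 155.9 kN·m and M_E = 69.12 kN·m (hogging).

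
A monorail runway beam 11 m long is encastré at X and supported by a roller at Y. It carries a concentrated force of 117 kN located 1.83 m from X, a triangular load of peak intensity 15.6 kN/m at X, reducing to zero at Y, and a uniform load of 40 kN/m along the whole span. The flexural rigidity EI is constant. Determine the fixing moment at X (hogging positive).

M_X = 894.5 kN·m

Take the reaction at Y as the redundant and release it; the primary structure is a cantilever fixed at X.
Primary-structure tip deflection at Y by superposition:
  point load 117 at a = 1.83: Pa²(3L − a)/(6EI) = 2036/EI
  triangular load, peak 15.6 at the fixed end: w₀L⁴/(30EI) = 7613/EI
  UDL 40: wL⁴/(8EI) = 73205/EI
  δ_0 = 82854/EI
Tip deflection under a unit load at Y: L³/(3EI) = 443.7/EI.
The prop prevents deflection at Y: R_Y = δ_0/δ_{YY} = 82854/443.7 = 186.7 kN.
Moment equilibrium about X: M_X = Σ(load moments about X) − R_Y·L = 2949 − 186.7×11 = 894.5 kN·m.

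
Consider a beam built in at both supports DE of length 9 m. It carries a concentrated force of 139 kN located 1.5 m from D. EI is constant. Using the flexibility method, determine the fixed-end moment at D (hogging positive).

M_D = 144.8 kN·m

Take the two fixed-end moments M_D, M_E as redundants; the released structure is the simple span DE.
Simple-span end rotations at D and E under the given loads:
  at D: point load 139 at a = 1.5: Pab(L + b)/(6LEI) = 477.8/EI
  at E: point load 139 at a = 1.5: Pab(L + a)/(6LEI) = 304.1/EI
  θ_D0 = 477.8/EI,  θ_E0 = 304.1/EI
Flexibility coefficients: a unit moment at one end gives L/(3EI) there and L/(6EI) at the far end, so f₁₁ = f₂₂ = 3/EI and f₁₂ = f₂₁ = 1.5/EI.
Compatibility — zero rotation at each built-in end:
  3 M_D + 1.5 M_E = 477.8
  1.5 M_D + 3 M_E = 304.1
Solving the pair gives M_D = 144.8 kN·m and M_E = 28.96 kN·m (hogging).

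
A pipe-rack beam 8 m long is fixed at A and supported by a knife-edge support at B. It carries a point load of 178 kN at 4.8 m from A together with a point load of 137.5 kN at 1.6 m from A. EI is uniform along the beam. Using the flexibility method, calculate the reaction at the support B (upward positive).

R_B = 84.6 kN

Take the reaction at B as the redundant and release it; the primary structure is a cantilever fixed at A.
Primary-structure tip deflection at B by superposition:
  point load 178 at a = 4.8: Pa²(3L − a)/(6EI) = 13124/EI
  point load 137.5 at a = 1.6: Pa²(3L − a)/(6EI) = 1314/EI
  δ_0 = 14438/EI
Tip deflection under a unit load at B: L³/(3EI) = 170.7/EI.
Compatibility at B: δ_0 − R_B·δ_{BB} = 0, so R_B = 14438/170.7 = 84.6 kN.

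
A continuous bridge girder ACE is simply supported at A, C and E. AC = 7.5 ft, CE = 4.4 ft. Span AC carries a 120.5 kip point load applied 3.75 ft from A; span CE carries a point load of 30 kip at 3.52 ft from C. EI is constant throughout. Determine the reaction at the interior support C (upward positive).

Insert a hinge at C; M_C is the redundant, and each span becomes simply supported.
End slopes at the hinge C, treating each span as simply supported:
  span AC: point load 120.5 at a = 3.75: Pab(L + a)/(6LEI) = 423.6/EI
  span CE: point load 30 at a = 3.52: Pab(L + b)/(6LEI) = 18.59/EI
  relative rotation θ_0 = (423.6 + 18.59)/EI = 442.2/EI
A unit hogging moment at C produces rotation L₁/(3EI) + L₂/(3EI) = 3.967/EI.
Slope continuity at C: θ_0 = M_C·3.967/EI, so M_C = 442.2/3.967 = 111.5 kip·ft (hogging).
Span AC, ΣM about A with M_C applied at C: R_C^{AC}·7.5 = 451.9 + 111.5, so R_C^{AC} = 75.11 kip and R_A = 120.5 − 75.11 = 45.39 kip.
Span CE, ΣM about E: R_C^{CE}·4.4 = 26.4 + 111.5, so R_C^{CE} = 31.34 kip and R_E = 30 − 31.34 = -1.337 kip.
R_C = 75.11 + 31.34 = 106.5 kip.

R_C = 106.5 kip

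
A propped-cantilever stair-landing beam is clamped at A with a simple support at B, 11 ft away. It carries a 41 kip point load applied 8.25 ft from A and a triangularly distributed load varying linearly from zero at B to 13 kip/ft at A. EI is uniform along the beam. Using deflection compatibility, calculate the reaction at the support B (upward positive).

Take the reaction at B as the redundant and release it; the primary structure is a cantilever fixed at A.
Primary-structure tip deflection at B by superposition:
  point load 41 at a = 8.25: Pa²(3L − a)/(6EI) = 11511/EI
  triangular load, peak 13 at the fixed end: w₀L⁴/(30EI) = 6344/EI
  δ_0 = 17856/EI
Flexibility coefficient — unit upward force at B: δ_{BB} = L³/(3EI) = 443.7/EI.
Compatibility at B: δ_0 − R_B·δ_{BB} = 0, so R_B = 17856/443.7 = 40.25 kip.

R_B = 40.25 kip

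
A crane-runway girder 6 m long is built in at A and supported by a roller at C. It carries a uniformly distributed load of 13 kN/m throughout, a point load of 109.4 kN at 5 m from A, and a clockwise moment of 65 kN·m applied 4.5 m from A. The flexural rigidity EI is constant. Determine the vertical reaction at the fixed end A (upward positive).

R_A = 60.61 kN

Release the roller at C. Primary structure: cantilever fixed at A.
Primary-structure tip deflection at C by superposition:
  UDL 13: wL⁴/(8EI) = 2106/EI
  point load 109.4 at a = 5: Pa²(3L − a)/(6EI) = 5926/EI
  clockwise couple 65 at a = 4.5: M₀a(2L − a)/(2EI) = 1097/EI
  δ_0 = 9129/EI
Tip deflection under a unit load at C: L³/(3EI) = 72/EI.
The prop prevents deflection at C: R_C = δ_0/δ_{CC} = 9129/72 = 126.8 kN.
Vertical equilibrium: R_A = ΣP − R_C = 187.4 − 126.8 = 60.61 kN.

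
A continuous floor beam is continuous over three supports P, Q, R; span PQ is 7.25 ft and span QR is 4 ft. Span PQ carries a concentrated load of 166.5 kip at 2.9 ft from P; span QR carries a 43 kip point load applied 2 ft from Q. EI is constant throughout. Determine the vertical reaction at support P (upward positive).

R_P = 80.29 kip

Take M_Q as the redundant. Released structure: two simple spans PQ and QR with a hinge at Q.
Rotations at Q on the released spans (each span's end-slope, ×1/EI):
  span PQ: point load 166.5 at a = 2.9: Pab(L + a)/(6LEI) = 490.1/EI
  span QR: point load 43 at a = 2: Pab(L + b)/(6LEI) = 43/EI
  relative rotation θ_0 = (490.1 + 43)/EI = 533.1/EI
A unit hogging moment at Q produces rotation L₁/(3EI) + L₂/(3EI) = 3.75/EI.
Slope continuity at Q: θ_0 = M_Q·3.75/EI, so M_Q = 533.1/3.75 = 142.2 kip·ft (hogging).
Span PQ, ΣM about P with M_Q applied at Q: R_Q^{PQ}·7.25 = 482.9 + 142.2, so R_Q^{PQ} = 86.21 kip and R_P = 166.5 − 86.21 = 80.29 kip.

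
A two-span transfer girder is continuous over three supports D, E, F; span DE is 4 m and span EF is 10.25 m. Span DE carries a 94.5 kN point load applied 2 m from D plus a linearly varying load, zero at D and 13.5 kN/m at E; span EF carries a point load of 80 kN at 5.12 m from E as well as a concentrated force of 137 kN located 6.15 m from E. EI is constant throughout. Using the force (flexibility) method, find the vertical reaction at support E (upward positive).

Release continuity at E by inserting a hinge; the redundant is the internal moment M_E. The primary structure is two simply-supported spans DE and EF.
Rotations at E on the released spans (each span's end-slope, ×1/EI):
  span DE: point load 94.5 at a = 2: Pab(L + a)/(6LEI) = 94.5/EI
  span DE: triangular load, peak 13.5: w₀L³/(45EI) = 19.2/EI
  span EF: point load 80 at a = 5.12: Pab(L + b)/(6LEI) = 525.5/EI
  span EF: point load 137 at a = 6.15: Pab(L + b)/(6LEI) = 806/EI
  relative rotation θ_0 = (113.7 + 1332)/EI = 1445/EI
A unit hogging moment at E produces rotation L₁/(3EI) + L₂/(3EI) = 4.75/EI.
Compatibility: M_E·(L₁+L₂)/(3EI) = θ_0, giving M_E = 304.3 kN·m (hogging).
Span DE, ΣM about D with M_E applied at E: R_E^{DE}·4 = 261 + 304.3, so R_E^{DE} = 141.3 kN and R_D = 121.5 − 141.3 = -19.81 kN.
Span EF, ΣM about F: R_E^{EF}·10.25 = 972.1 + 304.3, so R_E^{EF} = 124.5 kN and R_F = 217 − 124.5 = 92.48 kN.
R_E = 141.3 + 124.5 = 265.8 kN.

R_E = 265.8 kN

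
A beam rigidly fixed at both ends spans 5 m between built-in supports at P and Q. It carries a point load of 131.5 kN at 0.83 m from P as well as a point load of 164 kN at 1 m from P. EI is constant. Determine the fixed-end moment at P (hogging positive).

M_P = 180.9 kN·m

Release both end moments; the primary structure is a simply-supported span PQ with redundants M_P and M_Q.
Simple-span end rotations at P and Q under the given loads:
  at P: point load 131.5 at a = 0.83: Pab(L + b)/(6LEI) = 139.1/EI
  at Q: point load 131.5 at a = 0.83: Pab(L + a)/(6LEI) = 88.45/EI
  at P: point load 164 at a = 1: Pab(L + b)/(6LEI) = 196.8/EI
  at Q: point load 164 at a = 1: Pab(L + a)/(6LEI) = 131.2/EI
  θ_P0 = 335.9/EI,  θ_Q0 = 219.6/EI
Flexibility coefficients: a unit moment at one end gives L/(3EI) there and L/(6EI) at the far end, so f₁₁ = f₂₂ = 1.667/EI and f₁₂ = f₂₁ = 0.8333/EI.
Compatibility — zero rotation at each built-in end:
  1.667 M_P + 0.8333 M_Q = 335.9
  0.8333 M_P + 1.667 M_Q = 219.6
Solving the pair gives M_P = 180.9 kN·m and M_Q = 41.35 kN·m (hogging).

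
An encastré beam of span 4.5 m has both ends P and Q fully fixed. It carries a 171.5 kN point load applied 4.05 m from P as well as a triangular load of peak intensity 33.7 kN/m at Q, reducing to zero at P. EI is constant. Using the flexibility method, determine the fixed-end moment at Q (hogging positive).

Take the two fixed-end moments M_P, M_Q as redundants; the released structure is the simple span PQ.
On the primary (simply-supported) span, the end slopes from the loading are:
  at P: point load 171.5 at a = 4.05: Pab(L + b)/(6LEI) = 57.3/EI
  at Q: point load 171.5 at a = 4.05: Pab(L + a)/(6LEI) = 98.98/EI
  at P: triangular load, peak 33.7: 7w₀L³/(360EI) = 59.71/EI
  at Q: triangular load, peak 33.7: w₀L³/(45EI) = 68.24/EI
  θ_P0 = 117/EI,  θ_Q0 = 167.2/EI
Flexibility coefficients: a unit moment at one end gives L/(3EI) there and L/(6EI) at the far end, so f₁₁ = f₂₂ = 1.5/EI and f₁₂ = f₂₁ = 0.75/EI.
Compatibility — zero rotation at each built-in end:
  1.5 M_P + 0.75 M_Q = 117
  0.75 M_P + 1.5 M_Q = 167.2
Solving the pair gives M_P = 29.69 kN·m and M_Q = 96.63 kN·m (hogging).

M_Q = 96.63 kN·m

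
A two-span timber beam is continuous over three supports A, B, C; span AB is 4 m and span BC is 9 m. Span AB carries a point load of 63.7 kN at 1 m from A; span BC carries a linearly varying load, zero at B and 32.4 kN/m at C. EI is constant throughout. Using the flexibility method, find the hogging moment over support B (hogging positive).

Release continuity at B by inserting a hinge; the redundant is the internal moment M_B. The primary structure is two simply-supported spans AB and BC.
End slopes at the hinge B, treating each span as simply supported:
  span AB: point load 63.7 at a = 1: Pab(L + a)/(6LEI) = 39.81/EI
  span BC: triangular load, peak 32.4: 7w₀L³/(360EI) = 459.3/EI
  relative rotation θ_0 = (39.81 + 459.3)/EI = 499.1/EI
A unit hogging moment at B produces rotation L₁/(3EI) + L₂/(3EI) = 4.333/EI.
Slope continuity at B: θ_0 = M_B·4.333/EI, so M_B = 499.1/4.333 = 115.2 kN·m (hogging).

M_B = 115.2 kN·m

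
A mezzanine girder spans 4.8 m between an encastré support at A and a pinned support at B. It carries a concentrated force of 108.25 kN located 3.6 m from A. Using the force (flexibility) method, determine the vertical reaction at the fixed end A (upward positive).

R_A = 39.75 kN

Release the roller at B. Primary structure: cantilever fixed at A.
Primary-structure tip deflection at B by superposition:
  point load 108.25 at a = 3.6: Pa²(3L − a)/(6EI) = 2525/EI
Flexibility coefficient — unit upward force at B: δ_{BB} = L³/(3EI) = 36.86/EI.
The prop prevents deflection at B: R_B = δ_0/δ_{BB} = 2525/36.86 = 68.5 kN.
Vertical equilibrium: R_A = ΣP − R_B = 108.2 − 68.5 = 39.75 kN.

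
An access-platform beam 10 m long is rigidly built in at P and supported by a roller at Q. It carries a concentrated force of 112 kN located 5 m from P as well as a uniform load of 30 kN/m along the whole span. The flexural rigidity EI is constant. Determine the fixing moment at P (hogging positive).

Take the reaction at Q as the redundant and release it; the primary structure is a cantilever fixed at P.
Free-end deflection of the primary structure under the applied loading (downward +):
  point load 112 at a = 5: Pa²(3L − a)/(6EI) = 11667/EI
  UDL 30: wL⁴/(8EI) = 37500/EI
  δ_0 = 49167/EI
Flexibility coefficient — unit upward force at Q: δ_{QQ} = L³/(3EI) = 333.3/EI.
The prop prevents deflection at Q: R_Q = δ_0/δ_{QQ} = 49167/333.3 = 147.5 kN.
Moment equilibrium about P: M_P = Σ(load moments about P) − R_Q·L = 2060 − 147.5×10 = 585 kN·m.

M_P = 585 kN·m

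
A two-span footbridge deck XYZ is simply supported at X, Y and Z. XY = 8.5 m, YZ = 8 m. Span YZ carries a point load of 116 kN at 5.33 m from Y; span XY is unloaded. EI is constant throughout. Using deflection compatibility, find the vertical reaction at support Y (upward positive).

R_Y = 54.9 kN

Insert a hinge at Y; M_Y is the redundant, and each span becomes simply supported.
End slopes at the hinge Y, treating each span as simply supported:
  span YZ: point load 116 at a = 5.33: Pab(L + b)/(6LEI) = 367/EI
  relative rotation θ_0 = (0 + 367)/EI = 367/EI
A unit hogging moment at Y produces rotation L₁/(3EI) + L₂/(3EI) = 5.5/EI.
Compatibility: M_Y·(L₁+L₂)/(3EI) = θ_0, giving M_Y = 66.72 kN·m (hogging).
Span XY, ΣM about X with M_Y applied at Y: R_Y^{XY}·8.5 = 0 + 66.72, so R_Y^{XY} = 7.849 kN and R_X = 0 − 7.849 = -7.849 kN.
Span YZ, ΣM about Z: R_Y^{YZ}·8 = 309.7 + 66.72, so R_Y^{YZ} = 47.06 kN and R_Z = 116 − 47.06 = 68.94 kN.
R_Y = 7.849 + 47.06 = 54.9 kN.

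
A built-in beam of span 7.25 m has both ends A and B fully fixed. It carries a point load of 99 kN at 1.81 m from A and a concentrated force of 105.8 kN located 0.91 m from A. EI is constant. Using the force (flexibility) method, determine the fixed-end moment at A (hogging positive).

Take the two fixed-end moments M_A, M_B as redundants; the released structure is the simple span AB.
On the primary (simply-supported) span, the end slopes from the loading are:
  at A: point load 99 at a = 1.81: Pab(L + b)/(6LEI) = 284.4/EI
  at B: point load 99 at a = 1.81: Pab(L + a)/(6LEI) = 203/EI
  at A: point load 105.8 at a = 0.91: Pab(L + b)/(6LEI) = 190.7/EI
  at B: point load 105.8 at a = 0.91: Pab(L + a)/(6LEI) = 114.5/EI
  θ_A0 = 475.1/EI,  θ_B0 = 317.5/EI
Flexibility coefficients: a unit moment at one end gives L/(3EI) there and L/(6EI) at the far end, so f₁₁ = f₂₂ = 2.417/EI and f₁₂ = f₂₁ = 1.208/EI.
Compatibility — zero rotation at each built-in end:
  2.417 M_A + 1.208 M_B = 475.1
  1.208 M_A + 2.417 M_B = 317.5
Solving the pair gives M_A = 174.5 kN·m and M_B = 44.13 kN·m (hogging).

M_A = 174.5 kN·m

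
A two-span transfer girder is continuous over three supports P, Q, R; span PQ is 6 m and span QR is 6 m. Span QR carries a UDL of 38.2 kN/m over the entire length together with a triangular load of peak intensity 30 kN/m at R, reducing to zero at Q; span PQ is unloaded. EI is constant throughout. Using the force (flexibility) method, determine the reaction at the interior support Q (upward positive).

Release continuity at Q by inserting a hinge; the redundant is the internal moment M_Q. The primary structure is two simply-supported spans PQ and QR.
End slopes at the hinge Q, treating each span as simply supported:
  span QR: UDL 38.2: wL³/(24EI) = 343.8/EI
  span QR: triangular load, peak 30: 7w₀L³/(360EI) = 126/EI
  relative rotation θ_0 = (0 + 469.8)/EI = 469.8/EI
A unit hogging moment at Q produces rotation L₁/(3EI) + L₂/(3EI) = 4/EI.
Compatibility: M_Q·(L₁+L₂)/(3EI) = θ_0, giving M_Q = 117.5 kN·m (hogging).
Span PQ, ΣM about P with M_Q applied at Q: R_Q^{PQ}·6 = 0 + 117.5, so R_Q^{PQ} = 19.57 kN and R_P = 0 − 19.57 = -19.57 kN.
Span QR, ΣM about R: R_Q^{QR}·6 = 867.6 + 117.5, so R_Q^{QR} = 164.2 kN and R_R = 319.2 − 164.2 = 155 kN.
R_Q = 19.57 + 164.2 = 183.8 kN.

R_Q = 183.8 kN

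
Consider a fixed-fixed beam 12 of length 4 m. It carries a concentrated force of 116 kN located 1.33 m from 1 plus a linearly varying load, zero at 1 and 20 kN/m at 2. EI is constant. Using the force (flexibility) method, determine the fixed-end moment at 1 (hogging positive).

M_1 = 79.41 kN·m

Take the two fixed-end moments M_1, M_2 as redundants; the released structure is the simple span 12.
End rotations of the released simple span under the applied load (×1/EI):
  at 1: point load 116 at a = 1.33: Pab(L + b)/(6LEI) = 114.5/EI
  at 2: point load 116 at a = 1.33: Pab(L + a)/(6LEI) = 91.48/EI
  at 1: triangular load, peak 20: 7w₀L³/(360EI) = 24.89/EI
  at 2: triangular load, peak 20: w₀L³/(45EI) = 28.44/EI
  θ_10 = 139.4/EI,  θ_20 = 119.9/EI
Flexibility coefficients: a unit moment at one end gives L/(3EI) there and L/(6EI) at the far end, so f₁₁ = f₂₂ = 1.333/EI and f₁₂ = f₂₁ = 0.6667/EI.
Compatibility — zero rotation at each built-in end:
  1.333 M_1 + 0.6667 M_2 = 139.4
  0.6667 M_1 + 1.333 M_2 = 119.9
Solving the pair gives M_1 = 79.41 kN·m and M_2 = 50.24 kN·m (hogging).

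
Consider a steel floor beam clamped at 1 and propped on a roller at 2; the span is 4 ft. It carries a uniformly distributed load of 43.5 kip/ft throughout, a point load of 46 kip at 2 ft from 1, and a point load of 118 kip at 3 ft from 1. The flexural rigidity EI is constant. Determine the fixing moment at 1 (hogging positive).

Release the roller at 2. Primary structure: cantilever fixed at 1.
Primary-structure tip deflection at 2 by superposition:
  UDL 43.5: wL⁴/(8EI) = 1392/EI
  point load 46 at a = 2: Pa²(3L − a)/(6EI) = 306.7/EI
  point load 118 at a = 3: Pa²(3L − a)/(6EI) = 1593/EI
  δ_0 = 3292/EI
Tip deflection under a unit load at 2: L³/(3EI) = 21.33/EI.
The prop prevents deflection at 2: R_2 = δ_0/δ_{22} = 3292/21.33 = 154.3 kip.
Moment equilibrium about 1: M_1 = Σ(load moments about 1) − R_2·L = 794 − 154.3×4 = 176.8 kip·ft.

M_1 = 176.8 kip·ft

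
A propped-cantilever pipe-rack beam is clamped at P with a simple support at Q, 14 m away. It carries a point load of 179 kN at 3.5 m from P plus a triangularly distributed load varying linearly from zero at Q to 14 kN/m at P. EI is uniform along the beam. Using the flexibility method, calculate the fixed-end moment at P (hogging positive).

M_P = 594.1 kN·m

Remove the prop at Q; the released (primary) structure is a cantilever built in at P.
Deflection at Q on the released cantilever, summing each load's contribution:
  point load 179 at a = 3.5: Pa²(3L − a)/(6EI) = 14070/EI
  triangular load, peak 14 at the fixed end: w₀L⁴/(30EI) = 17927/EI
  δ_0 = 31998/EI
Tip deflection under a unit load at Q: L³/(3EI) = 914.7/EI.
The prop prevents deflection at Q: R_Q = δ_0/δ_{QQ} = 31998/914.7 = 34.98 kN.
Moment equilibrium about P: M_P = Σ(load moments about P) − R_Q·L = 1084 − 34.98×14 = 594.1 kN·m.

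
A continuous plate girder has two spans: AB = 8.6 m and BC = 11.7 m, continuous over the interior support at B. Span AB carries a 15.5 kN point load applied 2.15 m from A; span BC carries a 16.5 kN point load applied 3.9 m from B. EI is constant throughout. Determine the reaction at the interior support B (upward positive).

Release continuity at B by inserting a hinge; the redundant is the internal moment M_B. The primary structure is two simply-supported spans AB and BC.
Rotations at B on the released spans (each span's end-slope, ×1/EI):
  span AB: point load 15.5 at a = 2.15: Pab(L + a)/(6LEI) = 44.78/EI
  span BC: point load 16.5 at a = 3.9: Pab(L + b)/(6LEI) = 139.4/EI
  relative rotation θ_0 = (44.78 + 139.4)/EI = 184.2/EI
A unit hogging moment at B produces rotation L₁/(3EI) + L₂/(3EI) = 6.767/EI.
Compatibility: M_B·(L₁+L₂)/(3EI) = θ_0, giving M_B = 27.22 kN·m (hogging).
Span AB, ΣM about A with M_B applied at B: R_B^{AB}·8.6 = 33.33 + 27.22, so R_B^{AB} = 7.04 kN and R_A = 15.5 − 7.04 = 8.46 kN.
Span BC, ΣM about C: R_B^{BC}·11.7 = 128.7 + 27.22, so R_B^{BC} = 13.33 kN and R_C = 16.5 − 13.33 = 3.173 kN.
R_B = 7.04 + 13.33 = 20.37 kN.

R_B = 20.37 kN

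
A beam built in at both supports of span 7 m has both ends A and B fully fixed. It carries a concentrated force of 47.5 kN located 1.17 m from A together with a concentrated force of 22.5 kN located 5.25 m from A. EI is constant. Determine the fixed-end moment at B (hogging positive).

Take the two fixed-end moments M_A, M_B as redundants; the released structure is the simple span AB.
On the primary (simply-supported) span, the end slopes from the loading are:
  at A: point load 47.5 at a = 1.17: Pab(L + b)/(6LEI) = 98.97/EI
  at B: point load 47.5 at a = 1.17: Pab(L + a)/(6LEI) = 63.03/EI
  at A: point load 22.5 at a = 5.25: Pab(L + b)/(6LEI) = 43.07/EI
  at B: point load 22.5 at a = 5.25: Pab(L + a)/(6LEI) = 60.29/EI
  θ_A0 = 142/EI,  θ_B0 = 123.3/EI
Flexibility coefficients: a unit moment at one end gives L/(3EI) there and L/(6EI) at the far end, so f₁₁ = f₂₂ = 2.333/EI and f₁₂ = f₂₁ = 1.167/EI.
Compatibility — zero rotation at each built-in end:
  2.333 M_A + 1.167 M_B = 142
  1.167 M_A + 2.333 M_B = 123.3
Solving the pair gives M_A = 45.93 kN·m and M_B = 29.88 kN·m (hogging).

M_B = 29.88 kN·m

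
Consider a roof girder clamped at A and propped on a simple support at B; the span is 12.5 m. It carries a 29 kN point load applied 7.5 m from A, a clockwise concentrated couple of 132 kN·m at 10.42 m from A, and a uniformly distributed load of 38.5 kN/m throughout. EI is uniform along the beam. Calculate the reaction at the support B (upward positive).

R_B = 208.4 kN

Remove the prop at B; the released (primary) structure is a cantilever built in at A.
Downward deflection at the released point B due to the loads:
  point load 29 at a = 7.5: Pa²(3L − a)/(6EI) = 8156/EI
  clockwise couple 132 at a = 10.42: M₀a(2L − a)/(2EI) = 10027/EI
  UDL 38.5: wL⁴/(8EI) = 117493/EI
  δ_0 = 135676/EI
Flexibility coefficient — unit upward force at B: δ_{BB} = L³/(3EI) = 651/EI.
The prop prevents deflection at B: R_B = δ_0/δ_{BB} = 135676/651 = 208.4 kN.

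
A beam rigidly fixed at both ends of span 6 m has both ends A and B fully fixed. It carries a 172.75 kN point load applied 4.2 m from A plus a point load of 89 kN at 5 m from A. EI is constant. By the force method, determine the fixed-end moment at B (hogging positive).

M_B = 214.2 kN·m

Take the two fixed-end moments M_A, M_B as redundants; the released structure is the simple span AB.
On the primary (simply-supported) span, the end slopes from the loading are:
  at A: point load 172.75 at a = 4.2: Pab(L + b)/(6LEI) = 283/EI
  at B: point load 172.75 at a = 4.2: Pab(L + a)/(6LEI) = 370/EI
  at A: point load 89 at a = 5: Pab(L + b)/(6LEI) = 86.53/EI
  at B: point load 89 at a = 5: Pab(L + a)/(6LEI) = 136/EI
  θ_A0 = 369.5/EI,  θ_B0 = 506/EI
Flexibility coefficients: a unit moment at one end gives L/(3EI) there and L/(6EI) at the far end, so f₁₁ = f₂₂ = 2/EI and f₁₂ = f₂₁ = 1/EI.
Compatibility — zero rotation at each built-in end:
  2 M_A + 1 M_B = 369.5
  1 M_A + 2 M_B = 506
Solving the pair gives M_A = 77.66 kN·m and M_B = 214.2 kN·m (hogging).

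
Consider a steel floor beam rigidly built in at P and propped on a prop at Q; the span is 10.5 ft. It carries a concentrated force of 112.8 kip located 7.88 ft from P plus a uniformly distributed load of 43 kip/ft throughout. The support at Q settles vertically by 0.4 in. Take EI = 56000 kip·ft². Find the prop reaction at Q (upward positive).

Remove the prop at Q; the released (primary) structure is a cantilever built in at P.
Deflection at Q on the released cantilever, summing each load's contribution:
  point load 112.8 at a = 7.88: Pa²(3L − a)/(6EI) = 27573/EI
  UDL 43: wL⁴/(8EI) = 65333/EI
  δ_0 = 92907/EI
Flexibility coefficient — unit upward force at Q: δ_{QQ} = L³/(3EI) = 385.9/EI.
With EI = 56000 kip·ft²: δ_0 = 1.6591 ft and δ_{QQ} = 0.006891 ft/kip.
Compatibility — the beam at Q must follow the support down by 0.03333 ft: δ_0 − R_Q·δ_{QQ} = 0.03333, so R_Q = (1.6591 − 0.03333)/0.006891 = 235.9 kip.

R_Q = 235.9 kip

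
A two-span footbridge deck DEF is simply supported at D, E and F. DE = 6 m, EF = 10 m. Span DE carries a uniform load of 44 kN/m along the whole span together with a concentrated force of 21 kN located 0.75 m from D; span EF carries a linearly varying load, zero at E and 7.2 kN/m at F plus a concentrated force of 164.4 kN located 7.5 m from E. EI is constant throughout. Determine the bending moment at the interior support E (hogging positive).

M_E = 223.8 kN·m

Take M_E as the redundant. Released structure: two simple spans DE and EF with a hinge at E.
Discontinuity in slope at E on the released structure — sum the simple-span end rotations:
  span DE: UDL 44: wL³/(24EI) = 396/EI
  span DE: point load 21 at a = 0.75: Pab(L + a)/(6LEI) = 15.5/EI
  span EF: triangular load, peak 7.2: 7w₀L³/(360EI) = 140/EI
  span EF: point load 164.4 at a = 7.5: Pab(L + b)/(6LEI) = 642.2/EI
  relative rotation θ_0 = (411.5 + 782.2)/EI = 1194/EI
A unit hogging moment at E produces rotation L₁/(3EI) + L₂/(3EI) = 5.333/EI.
Compatibility: M_E·(L₁+L₂)/(3EI) = θ_0, giving M_E = 223.8 kN·m (hogging).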